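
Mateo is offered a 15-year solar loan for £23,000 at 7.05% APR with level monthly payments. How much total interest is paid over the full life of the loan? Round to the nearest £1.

At 7.05% the monthly rate is 0.0058750, so the payment is 23,000 × 0.0058750 / (1 − 1.0058750^−180) = £207.37.
Total paid = 180 × £207.37 = £37,326.60; interest = £37,326.60 − £23,000 = £14,326.60.

£14,327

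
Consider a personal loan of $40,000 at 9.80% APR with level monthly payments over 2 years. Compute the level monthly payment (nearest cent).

$1,842.11

Monthly rate = 9.8%/12 = 0.0081667; payment = 40,000 × 0.0081667 / (1 − (1+0.0081667)^−24) = $1,842.11.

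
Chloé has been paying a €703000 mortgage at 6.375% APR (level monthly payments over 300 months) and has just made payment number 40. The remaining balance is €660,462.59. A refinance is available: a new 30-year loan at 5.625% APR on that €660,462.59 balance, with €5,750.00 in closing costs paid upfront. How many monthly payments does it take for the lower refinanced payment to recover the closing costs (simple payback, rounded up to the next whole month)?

7 months

Current payment = 703,000 × 6.375%/12 / (1 − (1+0.0053125)^−300) = €4,691.94.
Refinanced payment = 660,462.59 × 0.0046875 / (1 − (1+0.0046875)^−360) = €3,802.00.
Monthly savings = €4,691.94 − €3,802.00 = €889.94.
Break-even = €5,750.00 / €889.94 = 6.46 → 7 months.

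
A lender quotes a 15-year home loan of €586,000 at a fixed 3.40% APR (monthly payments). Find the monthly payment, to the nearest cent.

€4,160.49

At 3.40% the monthly rate is 0.0028333, so the payment is 586,000 × 0.0028333 / (1 − 1.0028333^−180) = €4,160.49.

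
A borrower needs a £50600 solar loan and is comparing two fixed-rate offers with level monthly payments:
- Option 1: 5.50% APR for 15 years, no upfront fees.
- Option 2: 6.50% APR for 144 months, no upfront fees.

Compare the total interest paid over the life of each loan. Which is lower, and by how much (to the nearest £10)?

Option 2 by £1,420

Option 1: at 5.50% the monthly rate is 0.0045833, so the payment is 50,600 × 0.0045833 / (1 − 1.0045833^−180) = £413.44.
Total interest on Option 1 = 180 × £413.44 − £50,600 = £23,819.20.
Option 2: monthly rate = 6.5%/12 = 0.0054167; payment = 50,600 × 0.0054167 / (1 − (1+0.0054167)^−144) = £506.97.
Total interest on Option 2 = 144 × £506.97 − £50,600 = £22,403.68.
Option 2 is lower by £1,415.52.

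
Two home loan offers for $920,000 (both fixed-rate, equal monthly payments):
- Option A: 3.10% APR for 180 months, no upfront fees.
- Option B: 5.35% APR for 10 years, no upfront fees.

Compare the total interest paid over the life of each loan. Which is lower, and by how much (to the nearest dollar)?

Option A: at 3.10% the monthly rate is 0.0025833, so the payment is 920,000 × 0.0025833 / (1 − 1.0025833^−180) = $6,397.69.
Total interest on Option A = 180 × $6,397.69 − $920,000 = $231,584.20.
Option B: at 5.35% the monthly rate is 0.0044583, so the payment is 920,000 × 0.0044583 / (1 − 1.0044583^−120) = $9,916.18.
Total interest on Option B = 120 × $9,916.18 − $920,000 = $269,941.60.
Option A is lower by $38,357.40.

Option A by $38,357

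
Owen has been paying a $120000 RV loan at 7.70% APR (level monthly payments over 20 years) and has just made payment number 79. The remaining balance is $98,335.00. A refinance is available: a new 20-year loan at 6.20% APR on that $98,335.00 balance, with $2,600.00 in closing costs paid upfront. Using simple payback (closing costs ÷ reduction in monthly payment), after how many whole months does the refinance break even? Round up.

Current payment = 120,000 × 7.7%/12 / (1 − (1+0.0064167)^−240) = $981.44.
Refinanced payment = 98,335.00 × 0.0051667 / (1 − (1+0.0051667)^−240) = $715.90.
Monthly savings = $981.44 − $715.90 = $265.54.
Break-even = $2,600.00 / $265.54 = 9.79 → 10 months.

10 months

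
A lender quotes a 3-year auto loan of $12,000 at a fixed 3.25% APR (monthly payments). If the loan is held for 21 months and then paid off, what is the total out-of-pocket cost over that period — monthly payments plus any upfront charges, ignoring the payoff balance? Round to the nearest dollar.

$7,356

At 3.25% the monthly rate is 0.0027083, so the payment is 12,000 × 0.0027083 / (1 − 1.0027083^−36) = $350.30.
Total outlay = 21 × $350.30 = $7,356.30.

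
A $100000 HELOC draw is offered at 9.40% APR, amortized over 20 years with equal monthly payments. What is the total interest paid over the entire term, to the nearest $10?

Monthly rate = 9.4%/12 = 0.0078333; payment = 100,000 × 0.0078333 / (1 − (1+0.0078333)^−240) = $925.61.
Total paid = 240 × $925.61 = $222,146.40; interest = $222,146.40 − $100,000 = $122,146.40.

$122,150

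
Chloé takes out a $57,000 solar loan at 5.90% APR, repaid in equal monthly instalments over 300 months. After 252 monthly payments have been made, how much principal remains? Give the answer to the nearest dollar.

$15,520

With monthly rate i = 5.9%/12 = 0.0049167, the balance after k of n payments is P · [(1+i)^n − (1+i)^k] / [(1+i)^n − 1].
(1+0.0049167)^300 = 4.35526649 and (1+0.0049167)^252 = 3.44169496, so the balance is 57,000 × (4.35526649 − 3.44169496) / (4.35526649 − 1) = $15,519.95.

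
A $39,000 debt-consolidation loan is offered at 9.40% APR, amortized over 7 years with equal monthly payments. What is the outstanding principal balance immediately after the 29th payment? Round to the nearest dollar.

With monthly rate i = 9.4%/12 = 0.0078333, the balance after k of n payments is P · [(1+i)^n − (1+i)^k] / [(1+i)^n − 1].
(1+0.0078333)^84 = 1.92598247 and (1+0.0078333)^29 = 1.25392866, so the balance is 39,000 × (1.92598247 − 1.25392866) / (1.92598247 − 1) = $28,305.18.

$28,305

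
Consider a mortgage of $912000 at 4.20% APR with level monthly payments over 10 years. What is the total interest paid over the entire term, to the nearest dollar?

At 4.20% the monthly rate is 0.0035000, so the payment is 912,000 × 0.0035000 / (1 − 1.0035000^−120) = $9,320.49.
Total paid = 120 × $9,320.49 = $1,118,458.80; interest = $1,118,458.80 − $912,000 = $206,458.80.

$206,459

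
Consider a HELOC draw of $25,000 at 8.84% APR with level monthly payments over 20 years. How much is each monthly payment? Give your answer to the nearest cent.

$222.37

At 8.84% the monthly rate is 0.0073667, so the payment is 25,000 × 0.0073667 / (1 − 1.0073667^−240) = $222.37.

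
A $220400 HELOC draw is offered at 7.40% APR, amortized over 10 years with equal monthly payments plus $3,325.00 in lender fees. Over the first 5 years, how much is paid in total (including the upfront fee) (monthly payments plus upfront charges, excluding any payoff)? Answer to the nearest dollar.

Monthly rate = 7.4%/12 = 0.0061667; payment = 220,400 × 0.0061667 / (1 − (1+0.0061667)^−120) = $2,604.70.
Total outlay = 60 × $2,604.70 + $3,325.00 = $159,607.00.

$159,607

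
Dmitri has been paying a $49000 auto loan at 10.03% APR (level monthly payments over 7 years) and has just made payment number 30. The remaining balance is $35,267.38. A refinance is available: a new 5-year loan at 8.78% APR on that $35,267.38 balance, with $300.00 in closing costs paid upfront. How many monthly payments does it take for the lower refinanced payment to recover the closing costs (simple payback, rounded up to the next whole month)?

4 months

Current payment = 49,000 × 10.03%/12 / (1 − (1+0.0083583)^−84) = $814.22.
Refinanced payment = 35,267.38 × 0.0073167 / (1 − (1+0.0073167)^−60) = $728.33.
Monthly savings = $814.22 − $728.33 = $85.89.
Break-even = $300.00 / $85.89 = 3.49 → 4 months.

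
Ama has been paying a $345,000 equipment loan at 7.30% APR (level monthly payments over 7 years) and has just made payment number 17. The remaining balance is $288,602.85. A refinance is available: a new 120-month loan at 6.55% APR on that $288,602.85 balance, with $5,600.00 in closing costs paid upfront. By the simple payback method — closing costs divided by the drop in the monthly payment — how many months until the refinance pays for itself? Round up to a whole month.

Current payment = 345,000 × 7.3%/12 / (1 − (1+0.0060833)^−84) = $5,257.72.
Refinanced payment = 288,602.85 × 0.0054583 / (1 − (1+0.0054583)^−120) = $3,284.37.
Monthly savings = $5,257.72 − $3,284.37 = $1,973.35.
Break-even = $5,600.00 / $1,973.35 = 2.84 → 3 months.

3 months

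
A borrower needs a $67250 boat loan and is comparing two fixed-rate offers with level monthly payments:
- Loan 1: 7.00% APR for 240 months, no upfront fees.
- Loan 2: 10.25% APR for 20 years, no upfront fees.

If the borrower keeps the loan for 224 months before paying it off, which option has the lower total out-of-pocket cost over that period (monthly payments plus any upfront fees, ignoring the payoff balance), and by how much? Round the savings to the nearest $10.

Loan 1: monthly rate = 7%/12 = 0.0058333; payment = 67,250 × 0.0058333 / (1 − (1+0.0058333)^−240) = $521.39.
Loan 2: at 10.25% the monthly rate is 0.0085417, so the payment is 67,250 × 0.0085417 / (1 − 1.0085417^−240) = $660.16.
Over 224 months: Loan 1 costs 224 × $521.39 = $116,791.36; Loan 2 costs 224 × $660.16 = $147,875.84.
Loan 1 is cheaper by $147,875.84 − $116,791.36 = $31,084.48.

Loan 1 by $31,080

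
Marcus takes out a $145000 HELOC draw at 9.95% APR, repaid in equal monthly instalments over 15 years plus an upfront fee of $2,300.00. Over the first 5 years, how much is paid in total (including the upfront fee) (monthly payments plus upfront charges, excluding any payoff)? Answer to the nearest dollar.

$95,525

Monthly rate = 9.95%/12 = 0.0082917; payment = 145,000 × 0.0082917 / (1 − (1+0.0082917)^−180) = $1,553.75.
Total outlay = 60 × $1,553.75 + $2,300.00 = $95,525.00.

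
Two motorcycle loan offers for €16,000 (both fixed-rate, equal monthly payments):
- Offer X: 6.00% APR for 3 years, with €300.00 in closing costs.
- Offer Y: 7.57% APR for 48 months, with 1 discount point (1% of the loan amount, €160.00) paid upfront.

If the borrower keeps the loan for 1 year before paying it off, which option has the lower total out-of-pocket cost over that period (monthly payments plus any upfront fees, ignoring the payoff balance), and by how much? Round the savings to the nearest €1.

Offer Y by €1,332

Offer X: at 6.00% the monthly rate is 0.0050000, so the payment is 16,000 × 0.0050000 / (1 − 1.0050000^−36) = €486.75.
Offer Y: monthly rate = 7.57%/12 = 0.0063083; payment = 16,000 × 0.0063083 / (1 − (1+0.0063083)^−48) = €387.39.
Over 12 months: Offer X costs 12 × €486.75 + €300.00 = €6,141.00; Offer Y costs 12 × €387.39 + €160.00 = €4,808.68.
Offer Y is cheaper by €6,141.00 − €4,808.68 = €1,332.32.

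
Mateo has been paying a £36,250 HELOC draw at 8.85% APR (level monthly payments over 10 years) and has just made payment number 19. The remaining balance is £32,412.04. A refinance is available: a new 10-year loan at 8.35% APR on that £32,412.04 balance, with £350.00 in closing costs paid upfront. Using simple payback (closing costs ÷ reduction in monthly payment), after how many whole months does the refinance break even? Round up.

Current payment = 36,250 × 8.85%/12 / (1 − (1+0.0073750)^−120) = £456.26.
Refinanced payment = 32,412.04 × 0.0069583 / (1 − (1+0.0069583)^−120) = £399.27.
Monthly savings = £456.26 − £399.27 = £56.99.
Break-even = £350.00 / £56.99 = 6.14 → 7 months.

7 months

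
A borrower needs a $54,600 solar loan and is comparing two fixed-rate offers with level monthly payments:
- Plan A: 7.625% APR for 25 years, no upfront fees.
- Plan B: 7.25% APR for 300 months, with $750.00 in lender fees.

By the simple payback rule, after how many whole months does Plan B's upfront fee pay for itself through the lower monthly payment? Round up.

57 months

Plan A: monthly rate = 7.625%/12 = 0.0063542; payment = 54,600 × 0.0063542 / (1 − (1+0.0063542)^−300) = $407.94.
Plan B: at 7.25% the monthly rate is 0.0060417, so the payment is 54,600 × 0.0060417 / (1 − 1.0060417^−300) = $394.65.
Monthly savings = $407.94 − $394.65 = $13.29.
Break-even = $750.00 / $13.29 = 56.43 → 57 months.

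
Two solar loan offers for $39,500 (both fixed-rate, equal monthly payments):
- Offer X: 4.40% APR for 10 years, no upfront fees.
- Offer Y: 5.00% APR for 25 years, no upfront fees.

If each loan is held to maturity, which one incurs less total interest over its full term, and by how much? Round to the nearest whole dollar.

Offer X: monthly rate = 4.4%/12 = 0.0036667; payment = 39,500 × 0.0036667 / (1 − (1+0.0036667)^−120) = $407.47.
Total interest on Offer X = 120 × $407.47 − $39,500 = $9,396.40.
Offer Y: monthly rate = 5%/12 = 0.0041667; payment = 39,500 × 0.0041667 / (1 − (1+0.0041667)^−300) = $230.91.
Total interest on Offer Y = 300 × $230.91 − $39,500 = $29,773.00.
Offer X is lower by $20,376.60.

Offer X by $20,377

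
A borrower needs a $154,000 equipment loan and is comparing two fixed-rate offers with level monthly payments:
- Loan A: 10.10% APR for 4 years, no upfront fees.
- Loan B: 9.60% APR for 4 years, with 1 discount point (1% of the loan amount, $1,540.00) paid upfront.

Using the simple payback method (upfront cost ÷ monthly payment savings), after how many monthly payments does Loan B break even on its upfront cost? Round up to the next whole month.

Loan A: at 10.10% the monthly rate is 0.0084167, so the payment is 154,000 × 0.0084167 / (1 − 1.0084167^−48) = $3,913.24.
Loan B: at 9.60% the monthly rate is 0.0080000, so the payment is 154,000 × 0.0080000 / (1 − 1.0080000^−48) = $3,876.32.
Monthly savings = $3,913.24 − $3,876.32 = $36.92.
Break-even = $1,540.00 / $36.92 = 41.71 → 42 months.

42 months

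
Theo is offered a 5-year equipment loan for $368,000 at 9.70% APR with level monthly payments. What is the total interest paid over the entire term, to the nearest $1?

$97,882

Monthly rate = 9.7%/12 = 0.0080833; payment = 368,000 × 0.0080833 / (1 − (1+0.0080833)^−60) = $7,764.70.
Total paid = 60 × $7,764.70 = $465,882.00; interest = $465,882.00 − $368,000 = $97,882.00.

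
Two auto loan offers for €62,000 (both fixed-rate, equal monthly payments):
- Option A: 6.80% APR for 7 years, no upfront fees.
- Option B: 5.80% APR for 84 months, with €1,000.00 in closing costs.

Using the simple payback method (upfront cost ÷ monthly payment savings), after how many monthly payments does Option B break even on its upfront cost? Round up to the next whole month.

34 months

Option A: at 6.80% the monthly rate is 0.0056667, so the payment is 62,000 × 0.0056667 / (1 − 1.0056667^−84) = €929.70.
Option B: monthly rate = 5.8%/12 = 0.0048333; payment = 62,000 × 0.0048333 / (1 − (1+0.0048333)^−84) = €899.80.
Monthly savings = €929.70 − €899.80 = €29.90.
Break-even = €1,000.00 / €29.90 = 33.44 → 34 months.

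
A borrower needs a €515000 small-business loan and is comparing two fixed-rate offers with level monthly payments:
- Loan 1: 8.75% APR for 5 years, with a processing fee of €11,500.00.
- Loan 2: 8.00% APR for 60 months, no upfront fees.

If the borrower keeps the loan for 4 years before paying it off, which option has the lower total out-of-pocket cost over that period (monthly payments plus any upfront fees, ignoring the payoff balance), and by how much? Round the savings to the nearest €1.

Loan 1: at 8.75% the monthly rate is 0.0072917, so the payment is 515,000 × 0.0072917 / (1 − 1.0072917^−60) = €10,628.17.
Loan 2: monthly rate = 8%/12 = 0.0066667; payment = 515,000 × 0.0066667 / (1 − (1+0.0066667)^−60) = €10,442.34.
Over 48 months: Loan 1 costs 48 × €10,628.17 + €11,500.00 = €521,652.16; Loan 2 costs 48 × €10,442.34 = €501,232.32.
Loan 2 is cheaper by €521,652.16 − €501,232.32 = €20,419.84.

Loan 2 by €20,420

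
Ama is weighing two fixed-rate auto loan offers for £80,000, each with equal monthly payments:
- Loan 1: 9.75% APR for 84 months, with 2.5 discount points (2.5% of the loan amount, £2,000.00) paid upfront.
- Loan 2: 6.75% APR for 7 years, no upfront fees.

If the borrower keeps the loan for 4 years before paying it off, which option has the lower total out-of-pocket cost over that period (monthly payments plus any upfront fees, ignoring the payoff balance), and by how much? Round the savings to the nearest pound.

Loan 2 by £7,766

Loan 1: monthly rate = 9.75%/12 = 0.0081250; payment = 80,000 × 0.0081250 / (1 − (1+0.0081250)^−84) = £1,317.78.
Loan 2: monthly rate = 6.75%/12 = 0.0056250; payment = 80,000 × 0.0056250 / (1 − (1+0.0056250)^−84) = £1,197.66.
Over 48 months: Loan 1 costs 48 × £1,317.78 + £2,000.00 = £65,253.44; Loan 2 costs 48 × £1,197.66 = £57,487.68.
Loan 2 is cheaper by £65,253.44 − £57,487.68 = £7,765.76.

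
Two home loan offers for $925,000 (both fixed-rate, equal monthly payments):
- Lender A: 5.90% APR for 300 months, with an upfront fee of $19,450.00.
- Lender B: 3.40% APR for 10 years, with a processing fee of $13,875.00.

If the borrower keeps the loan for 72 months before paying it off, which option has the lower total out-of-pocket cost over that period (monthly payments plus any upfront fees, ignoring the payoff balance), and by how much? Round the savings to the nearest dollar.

Lender A by $224,847

Lender A: at 5.90% the monthly rate is 0.0049167, so the payment is 925,000 × 0.0049167 / (1 − 1.0049167^−300) = $5,903.37.
Lender B: monthly rate = 3.4%/12 = 0.0028333; payment = 925,000 × 0.0028333 / (1 − (1+0.0028333)^−120) = $9,103.67.
Over 72 months: Lender A costs 72 × $5,903.37 + $19,450.00 = $444,492.64; Lender B costs 72 × $9,103.67 + $13,875.00 = $669,339.24.
Lender A is cheaper by $669,339.24 − $444,492.64 = $224,846.60.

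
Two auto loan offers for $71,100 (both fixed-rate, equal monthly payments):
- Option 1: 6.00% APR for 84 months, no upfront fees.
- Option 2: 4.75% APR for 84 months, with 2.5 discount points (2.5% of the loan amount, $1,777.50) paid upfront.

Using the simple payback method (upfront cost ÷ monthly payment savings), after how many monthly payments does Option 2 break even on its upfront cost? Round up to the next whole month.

43 months

Option 1: at 6.00% the monthly rate is 0.0050000, so the payment is 71,100 × 0.0050000 / (1 − 1.0050000^−84) = $1,038.67.
Option 2: monthly rate = 4.75%/12 = 0.0039583; payment = 71,100 × 0.0039583 / (1 − (1+0.0039583)^−84) = $996.59.
Monthly savings = $1,038.67 − $996.59 = $42.08.
Break-even = $1,777.50 / $42.08 = 42.24 → 43 months.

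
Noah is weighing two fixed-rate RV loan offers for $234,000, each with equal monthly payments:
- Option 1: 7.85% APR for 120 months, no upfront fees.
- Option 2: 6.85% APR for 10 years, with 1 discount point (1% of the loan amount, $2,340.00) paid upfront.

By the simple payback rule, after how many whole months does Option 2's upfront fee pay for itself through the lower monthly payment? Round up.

20 months

Option 1: monthly rate = 7.85%/12 = 0.0065417; payment = 234,000 × 0.0065417 / (1 − (1+0.0065417)^−120) = $2,820.55.
Option 2: monthly rate = 6.85%/12 = 0.0057083; payment = 234,000 × 0.0057083 / (1 − (1+0.0057083)^−120) = $2,698.88.
Monthly savings = $2,820.55 − $2,698.88 = $121.67.
Break-even = $2,340.00 / $121.67 = 19.23 → 20 months.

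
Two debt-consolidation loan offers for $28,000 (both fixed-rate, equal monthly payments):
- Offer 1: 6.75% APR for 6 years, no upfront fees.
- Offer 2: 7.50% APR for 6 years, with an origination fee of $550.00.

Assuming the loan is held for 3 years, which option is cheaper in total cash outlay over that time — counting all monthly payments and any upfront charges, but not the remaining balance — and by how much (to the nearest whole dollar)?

Offer 1: at 6.75% the monthly rate is 0.0056250, so the payment is 28,000 × 0.0056250 / (1 − 1.0056250^−72) = $474.02.
Offer 2: monthly rate = 7.5%/12 = 0.0062500; payment = 28,000 × 0.0062500 / (1 − (1+0.0062500)^−72) = $484.12.
Over 36 months: Offer 1 costs 36 × $474.02 = $17,064.72; Offer 2 costs 36 × $484.12 + $550.00 = $17,978.32.
Offer 1 is cheaper by $17,978.32 − $17,064.72 = $913.60.

Offer 1 by $914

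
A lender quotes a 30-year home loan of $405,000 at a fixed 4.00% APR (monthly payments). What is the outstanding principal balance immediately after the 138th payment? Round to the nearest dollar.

$302,964

With monthly rate i = 4%/12 = 0.0033333, the balance after k of n payments is P · [(1+i)^n − (1+i)^k] / [(1+i)^n − 1].
(1+0.0033333)^360 = 3.31349801 and (1+0.0033333)^138 = 1.58286268, so the balance is 405,000 × (3.31349801 − 1.58286268) / (3.31349801 − 1) = $302,964.30.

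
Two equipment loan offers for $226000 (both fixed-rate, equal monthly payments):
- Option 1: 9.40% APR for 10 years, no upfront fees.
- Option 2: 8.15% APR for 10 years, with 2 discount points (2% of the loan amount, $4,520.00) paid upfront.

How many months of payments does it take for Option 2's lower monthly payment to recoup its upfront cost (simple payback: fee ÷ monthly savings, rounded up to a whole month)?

30 months

Option 1: monthly rate = 9.4%/12 = 0.0078333; payment = 226,000 × 0.0078333 / (1 − (1+0.0078333)^−120) = $2,912.03.
Option 2: monthly rate = 8.15%/12 = 0.0067917; payment = 226,000 × 0.0067917 / (1 − (1+0.0067917)^−120) = $2,759.95.
Monthly savings = $2,912.03 − $2,759.95 = $152.08.
Break-even = $4,520.00 / $152.08 = 29.72 → 30 months.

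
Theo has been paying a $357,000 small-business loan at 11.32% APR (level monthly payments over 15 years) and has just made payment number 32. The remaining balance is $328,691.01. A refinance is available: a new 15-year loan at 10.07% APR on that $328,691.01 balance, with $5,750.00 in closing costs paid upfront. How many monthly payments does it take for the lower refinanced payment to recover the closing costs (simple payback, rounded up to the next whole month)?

10 months

Current payment = 357,000 × 11.32%/12 / (1 − (1+0.0094333)^−180) = $4,129.67.
Refinanced payment = 328,691.01 × 0.0083917 / (1 − (1+0.0083917)^−180) = $3,546.22.
Monthly savings = $4,129.67 − $3,546.22 = $583.45.
Break-even = $5,750.00 / $583.45 = 9.86 → 10 months.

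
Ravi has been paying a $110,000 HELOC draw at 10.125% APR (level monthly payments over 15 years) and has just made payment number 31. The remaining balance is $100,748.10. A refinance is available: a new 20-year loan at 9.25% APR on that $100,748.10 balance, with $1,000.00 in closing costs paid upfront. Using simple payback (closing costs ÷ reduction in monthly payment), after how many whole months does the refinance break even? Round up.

4 months

Current payment = 110,000 × 10.125%/12 / (1 − (1+0.0084375)^−180) = $1,190.49.
Refinanced payment = 100,748.10 × 0.0077083 / (1 − (1+0.0077083)^−240) = $922.72.
Monthly savings = $1,190.49 − $922.72 = $267.77.
Break-even = $1,000.00 / $267.77 = 3.73 → 4 months.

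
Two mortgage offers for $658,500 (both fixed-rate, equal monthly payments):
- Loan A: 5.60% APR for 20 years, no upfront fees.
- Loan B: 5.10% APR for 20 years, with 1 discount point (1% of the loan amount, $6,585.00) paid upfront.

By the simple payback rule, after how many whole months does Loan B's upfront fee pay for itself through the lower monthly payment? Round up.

Loan A: monthly rate = 5.6%/12 = 0.0046667; payment = 658,500 × 0.0046667 / (1 − (1+0.0046667)^−240) = $4,567.01.
Loan B: at 5.10% the monthly rate is 0.0042500, so the payment is 658,500 × 0.0042500 / (1 − 1.0042500^−240) = $4,382.27.
Monthly savings = $4,567.01 − $4,382.27 = $184.74.
Break-even = $6,585.00 / $184.74 = 35.64 → 36 months.

36 months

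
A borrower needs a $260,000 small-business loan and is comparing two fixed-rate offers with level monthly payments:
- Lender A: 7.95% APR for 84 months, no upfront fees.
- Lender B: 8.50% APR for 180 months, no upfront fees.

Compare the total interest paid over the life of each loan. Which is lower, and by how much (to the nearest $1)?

Lender A by $120,999

Lender A: monthly rate = 7.95%/12 = 0.0066250; payment = 260,000 × 0.0066250 / (1 − (1+0.0066250)^−84) = $4,045.94.
Total interest on Lender A = 84 × $4,045.94 − $260,000 = $79,858.96.
Lender B: at 8.50% the monthly rate is 0.0070833, so the payment is 260,000 × 0.0070833 / (1 − 1.0070833^−180) = $2,560.32.
Total interest on Lender B = 180 × $2,560.32 − $260,000 = $200,857.60.
Lender A is lower by $120,998.64.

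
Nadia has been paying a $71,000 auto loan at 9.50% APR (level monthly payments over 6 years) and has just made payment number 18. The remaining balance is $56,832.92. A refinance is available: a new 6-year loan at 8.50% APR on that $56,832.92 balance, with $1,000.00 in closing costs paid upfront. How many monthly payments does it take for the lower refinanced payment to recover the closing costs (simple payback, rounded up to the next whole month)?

4 months

Current payment = 71,000 × 9.5%/12 / (1 − (1+0.0079167)^−72) = $1,297.50.
Refinanced payment = 56,832.92 × 0.0070833 / (1 − (1+0.0070833)^−72) = $1,010.40.
Monthly savings = $1,297.50 − $1,010.40 = $287.10.
Break-even = $1,000.00 / $287.10 = 3.48 → 4 months.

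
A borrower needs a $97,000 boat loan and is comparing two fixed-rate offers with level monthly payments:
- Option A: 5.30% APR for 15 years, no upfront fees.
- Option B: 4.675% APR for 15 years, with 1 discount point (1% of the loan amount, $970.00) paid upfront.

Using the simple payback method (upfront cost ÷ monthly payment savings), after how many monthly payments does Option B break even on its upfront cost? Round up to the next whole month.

Option A: at 5.30% the monthly rate is 0.0044167, so the payment is 97,000 × 0.0044167 / (1 − 1.0044167^−180) = $782.31.
Option B: at 4.675% the monthly rate is 0.0038958, so the payment is 97,000 × 0.0038958 / (1 − 1.0038958^−180) = $750.75.
Monthly savings = $782.31 − $750.75 = $31.56.
Break-even = $970.00 / $31.56 = 30.74 → 31 months.

31 months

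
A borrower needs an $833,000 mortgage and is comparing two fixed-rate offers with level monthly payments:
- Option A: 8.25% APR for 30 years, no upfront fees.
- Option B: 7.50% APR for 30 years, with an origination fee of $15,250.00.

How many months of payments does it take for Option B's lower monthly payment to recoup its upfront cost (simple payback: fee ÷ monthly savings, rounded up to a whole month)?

36 months

Option A: monthly rate = 8.25%/12 = 0.0068750; payment = 833,000 × 0.0068750 / (1 − (1+0.0068750)^−360) = $6,258.05.
Option B: monthly rate = 7.5%/12 = 0.0062500; payment = 833,000 × 0.0062500 / (1 − (1+0.0062500)^−360) = $5,824.46.
Monthly savings = $6,258.05 − $5,824.46 = $433.59.
Break-even = $15,250.00 / $433.59 = 35.17 → 36 months.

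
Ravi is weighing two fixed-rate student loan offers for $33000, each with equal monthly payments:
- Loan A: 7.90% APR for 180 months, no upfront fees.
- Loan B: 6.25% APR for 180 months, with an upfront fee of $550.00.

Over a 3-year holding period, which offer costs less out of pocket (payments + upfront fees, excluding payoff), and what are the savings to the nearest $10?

Loan A: monthly rate = 7.9%/12 = 0.0065833; payment = 33,000 × 0.0065833 / (1 − (1+0.0065833)^−180) = $313.46.
Loan B: at 6.25% the monthly rate is 0.0052083, so the payment is 33,000 × 0.0052083 / (1 − 1.0052083^−180) = $282.95.
Over 36 months: Loan A costs 36 × $313.46 = $11,284.56; Loan B costs 36 × $282.95 + $550.00 = $10,736.20.
Loan B is cheaper by $11,284.56 − $10,736.20 = $548.36.

Loan B by $550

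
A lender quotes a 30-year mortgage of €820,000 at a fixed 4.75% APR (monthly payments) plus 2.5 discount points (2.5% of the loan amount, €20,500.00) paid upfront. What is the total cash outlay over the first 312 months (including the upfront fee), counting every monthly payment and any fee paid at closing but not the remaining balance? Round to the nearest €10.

At 4.75% the monthly rate is 0.0039583, so the payment is 820,000 × 0.0039583 / (1 − 1.0039583^−360) = €4,277.51.
Total outlay = 312 × €4,277.51 + €20,500.00 = €1,355,083.12.

€1,355,080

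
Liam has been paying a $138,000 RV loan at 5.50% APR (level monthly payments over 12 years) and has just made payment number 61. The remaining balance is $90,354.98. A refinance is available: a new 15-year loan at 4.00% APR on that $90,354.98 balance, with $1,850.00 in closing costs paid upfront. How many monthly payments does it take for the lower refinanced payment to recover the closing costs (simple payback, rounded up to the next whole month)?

3 months

Current payment = 138,000 × 5.5%/12 / (1 − (1+0.0045833)^−144) = $1,311.24.
Refinanced payment = 90,354.98 × 0.0033333 / (1 − (1+0.0033333)^−180) = $668.34.
Monthly savings = $1,311.24 − $668.34 = $642.90.
Break-even = $1,850.00 / $642.90 = 2.88 → 3 months.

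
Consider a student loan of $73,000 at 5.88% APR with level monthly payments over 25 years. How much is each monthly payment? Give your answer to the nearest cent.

$465.00

Monthly rate = 5.88%/12 = 0.0049000; payment = 73,000 × 0.0049000 / (1 − (1+0.0049000)^−300) = $465.00.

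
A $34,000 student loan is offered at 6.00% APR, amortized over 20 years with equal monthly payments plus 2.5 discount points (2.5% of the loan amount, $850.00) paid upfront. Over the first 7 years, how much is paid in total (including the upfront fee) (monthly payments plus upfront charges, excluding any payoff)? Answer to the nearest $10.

$21,310

At 6.00% the monthly rate is 0.0050000, so the payment is 34,000 × 0.0050000 / (1 − 1.0050000^−240) = $243.59.
Total outlay = 84 × $243.59 + $850.00 = $21,311.56.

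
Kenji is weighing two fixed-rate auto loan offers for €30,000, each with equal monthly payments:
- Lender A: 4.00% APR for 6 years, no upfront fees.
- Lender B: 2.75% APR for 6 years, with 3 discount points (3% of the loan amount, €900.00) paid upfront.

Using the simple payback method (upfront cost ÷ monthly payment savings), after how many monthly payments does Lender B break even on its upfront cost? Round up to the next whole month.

Lender A: monthly rate = 4%/12 = 0.0033333; payment = 30,000 × 0.0033333 / (1 − (1+0.0033333)^−72) = €469.36.
Lender B: at 2.75% the monthly rate is 0.0022917, so the payment is 30,000 × 0.0022917 / (1 − 1.0022917^−72) = €452.46.
Monthly savings = €469.36 − €452.46 = €16.90.
Break-even = €900.00 / €16.90 = 53.25 → 54 months.

54 months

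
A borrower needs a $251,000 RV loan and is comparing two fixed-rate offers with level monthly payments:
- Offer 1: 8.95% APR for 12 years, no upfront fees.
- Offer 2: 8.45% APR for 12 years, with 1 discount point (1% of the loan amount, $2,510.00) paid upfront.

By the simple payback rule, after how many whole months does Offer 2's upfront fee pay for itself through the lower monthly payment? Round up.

Offer 1: monthly rate = 8.95%/12 = 0.0074583; payment = 251,000 × 0.0074583 / (1 − (1+0.0074583)^−144) = $2,849.39.
Offer 2: at 8.45% the monthly rate is 0.0070417, so the payment is 251,000 × 0.0070417 / (1 − 1.0070417^−144) = $2,779.27.
Monthly savings = $2,849.39 − $2,779.27 = $70.12.
Break-even = $2,510.00 / $70.12 = 35.80 → 36 months.

36 months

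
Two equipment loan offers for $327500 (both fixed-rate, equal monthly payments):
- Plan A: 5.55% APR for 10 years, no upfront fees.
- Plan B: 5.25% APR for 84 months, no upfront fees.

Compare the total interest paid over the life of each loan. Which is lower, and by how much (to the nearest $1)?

Plan B by $35,419

Plan A: monthly rate = 5.55%/12 = 0.0046250; payment = 327,500 × 0.0046250 / (1 − (1+0.0046250)^−120) = $3,562.35.
Total interest on Plan A = 120 × $3,562.35 − $327,500 = $99,982.00.
Plan B: monthly rate = 5.25%/12 = 0.0043750; payment = 327,500 × 0.0043750 / (1 − (1+0.0043750)^−84) = $4,667.42.
Total interest on Plan B = 84 × $4,667.42 − $327,500 = $64,563.28.
Plan B is lower by $35,418.72.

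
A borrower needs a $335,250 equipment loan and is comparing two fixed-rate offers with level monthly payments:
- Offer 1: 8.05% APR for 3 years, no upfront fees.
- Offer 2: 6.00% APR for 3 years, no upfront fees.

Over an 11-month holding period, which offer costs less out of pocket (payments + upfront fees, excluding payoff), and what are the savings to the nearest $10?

Offer 2 by $3,460

Offer 1: at 8.05% the monthly rate is 0.0067083, so the payment is 335,250 × 0.0067083 / (1 − 1.0067083^−36) = $10,513.25.
Offer 2: at 6.00% the monthly rate is 0.0050000, so the payment is 335,250 × 0.0050000 / (1 − 1.0050000^−36) = $10,198.95.
Over 11 months: Offer 1 costs 11 × $10,513.25 = $115,645.75; Offer 2 costs 11 × $10,198.95 = $112,188.45.
Offer 2 is cheaper by $115,645.75 − $112,188.45 = $3,457.30.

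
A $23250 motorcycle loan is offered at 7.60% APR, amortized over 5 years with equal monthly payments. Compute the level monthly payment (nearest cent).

At 7.60% the monthly rate is 0.0063333, so the payment is 23,250 × 0.0063333 / (1 − 1.0063333^−60) = $466.99.

$466.99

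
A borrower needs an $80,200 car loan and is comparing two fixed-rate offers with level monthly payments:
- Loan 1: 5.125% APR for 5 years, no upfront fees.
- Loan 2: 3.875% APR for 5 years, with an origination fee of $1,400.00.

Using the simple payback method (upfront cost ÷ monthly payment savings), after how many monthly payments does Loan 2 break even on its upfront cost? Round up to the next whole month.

31 months

Loan 1: at 5.125% the monthly rate is 0.0042708, so the payment is 80,200 × 0.0042708 / (1 − 1.0042708^−60) = $1,518.07.
Loan 2: monthly rate = 3.875%/12 = 0.0032292; payment = 80,200 × 0.0032292 / (1 − (1+0.0032292)^−60) = $1,472.49.
Monthly savings = $1,518.07 − $1,472.49 = $45.58.
Break-even = $1,400.00 / $45.58 = 30.72 → 31 months.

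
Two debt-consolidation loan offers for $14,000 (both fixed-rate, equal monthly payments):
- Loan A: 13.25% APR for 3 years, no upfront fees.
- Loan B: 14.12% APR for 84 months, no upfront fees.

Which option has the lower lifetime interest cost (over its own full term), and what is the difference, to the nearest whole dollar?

Loan A: at 13.25% the monthly rate is 0.0110417, so the payment is 14,000 × 0.0110417 / (1 − 1.0110417^−36) = $473.40.
Total interest on Loan A = 36 × $473.40 − $14,000 = $3,042.40.
Loan B: monthly rate = 14.12%/12 = 0.0117667; payment = 14,000 × 0.0117667 / (1 − (1+0.0117667)^−84) = $263.29.
Total interest on Loan B = 84 × $263.29 − $14,000 = $8,116.36.
Loan A is lower by $5,073.96.

Loan A by $5,074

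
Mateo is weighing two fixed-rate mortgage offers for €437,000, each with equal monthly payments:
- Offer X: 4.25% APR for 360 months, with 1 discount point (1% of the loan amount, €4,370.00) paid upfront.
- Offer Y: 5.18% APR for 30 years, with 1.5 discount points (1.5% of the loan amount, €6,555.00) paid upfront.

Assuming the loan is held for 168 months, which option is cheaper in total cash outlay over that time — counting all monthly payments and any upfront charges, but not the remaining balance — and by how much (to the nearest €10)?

Offer X by €43,250

Offer X: at 4.25% the monthly rate is 0.0035417, so the payment is 437,000 × 0.0035417 / (1 − 1.0035417^−360) = €2,149.78.
Offer Y: at 5.18% the monthly rate is 0.0043167, so the payment is 437,000 × 0.0043167 / (1 − 1.0043167^−360) = €2,394.22.
Over 168 months: Offer X costs 168 × €2,149.78 + €4,370.00 = €365,533.04; Offer Y costs 168 × €2,394.22 + €6,555.00 = €408,783.96.
Offer X is cheaper by €408,783.96 − €365,533.04 = €43,250.92.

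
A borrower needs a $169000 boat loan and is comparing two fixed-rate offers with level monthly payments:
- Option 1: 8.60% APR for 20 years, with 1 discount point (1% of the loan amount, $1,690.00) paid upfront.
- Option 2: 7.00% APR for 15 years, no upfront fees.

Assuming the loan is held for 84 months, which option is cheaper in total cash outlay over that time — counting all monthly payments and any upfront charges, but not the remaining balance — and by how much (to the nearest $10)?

Option 1 by $1,810

Option 1: at 8.60% the monthly rate is 0.0071667, so the payment is 169,000 × 0.0071667 / (1 − 1.0071667^−240) = $1,477.34.
Option 2: monthly rate = 7%/12 = 0.0058333; payment = 169,000 × 0.0058333 / (1 − (1+0.0058333)^−180) = $1,519.02.
Over 84 months: Option 1 costs 84 × $1,477.34 + $1,690.00 = $125,786.56; Option 2 costs 84 × $1,519.02 = $127,597.68.
Option 1 is cheaper by $127,597.68 − $125,786.56 = $1,811.12.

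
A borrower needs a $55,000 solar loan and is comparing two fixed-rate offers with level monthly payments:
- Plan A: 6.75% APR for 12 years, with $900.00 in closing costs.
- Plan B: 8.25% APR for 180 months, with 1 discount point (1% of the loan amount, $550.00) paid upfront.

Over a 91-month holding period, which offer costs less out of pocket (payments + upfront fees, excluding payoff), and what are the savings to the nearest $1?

Plan B by $2,600

Plan A: monthly rate = 6.75%/12 = 0.0056250; payment = 55,000 × 0.0056250 / (1 − (1+0.0056250)^−144) = $558.31.
Plan B: monthly rate = 8.25%/12 = 0.0068750; payment = 55,000 × 0.0068750 / (1 − (1+0.0068750)^−180) = $533.58.
Over 91 months: Plan A costs 91 × $558.31 + $900.00 = $51,706.21; Plan B costs 91 × $533.58 + $550.00 = $49,105.78.
Plan B is cheaper by $51,706.21 − $49,105.78 = $2,600.43.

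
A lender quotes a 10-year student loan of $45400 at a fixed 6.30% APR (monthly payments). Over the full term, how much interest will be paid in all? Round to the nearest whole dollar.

$15,908

At 6.30% the monthly rate is 0.0052500, so the payment is 45,400 × 0.0052500 / (1 − 1.0052500^−120) = $510.90.
Total paid = 120 × $510.90 = $61,308.00; interest = $61,308.00 − $45,400 = $15,908.00.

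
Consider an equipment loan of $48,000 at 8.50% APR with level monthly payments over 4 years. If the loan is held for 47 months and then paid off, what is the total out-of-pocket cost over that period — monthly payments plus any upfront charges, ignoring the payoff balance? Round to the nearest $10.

$55,610

Monthly rate = 8.5%/12 = 0.0070833; payment = 48,000 × 0.0070833 / (1 − (1+0.0070833)^−48) = $1,183.12.
Total outlay = 47 × $1,183.12 = $55,606.64.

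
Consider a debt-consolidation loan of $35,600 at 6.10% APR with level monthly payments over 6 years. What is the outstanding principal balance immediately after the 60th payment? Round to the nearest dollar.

With monthly rate i = 6.1%/12 = 0.0050833, the balance after k of n payments is P · [(1+i)^n − (1+i)^k] / [(1+i)^n − 1].
(1+0.0050833)^72 = 1.44061901 and (1+0.0050833)^60 = 1.35557729, so the balance is 35,600 × (1.44061901 − 1.35557729) / (1.44061901 − 1) = $6,870.98.

$6,871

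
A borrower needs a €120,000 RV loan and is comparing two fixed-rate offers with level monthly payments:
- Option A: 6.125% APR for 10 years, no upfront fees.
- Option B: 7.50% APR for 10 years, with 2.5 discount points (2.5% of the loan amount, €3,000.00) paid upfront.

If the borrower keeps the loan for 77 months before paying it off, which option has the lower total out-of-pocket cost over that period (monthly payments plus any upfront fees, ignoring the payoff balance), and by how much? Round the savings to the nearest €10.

Option A: at 6.125% the monthly rate is 0.0051042, so the payment is 120,000 × 0.0051042 / (1 − 1.0051042^−120) = €1,339.79.
Option B: at 7.50% the monthly rate is 0.0062500, so the payment is 120,000 × 0.0062500 / (1 − 1.0062500^−120) = €1,424.42.
Over 77 months: Option A costs 77 × €1,339.79 = €103,163.83; Option B costs 77 × €1,424.42 + €3,000.00 = €112,680.34.
Option A is cheaper by €112,680.34 − €103,163.83 = €9,516.51.

Option A by €9,520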